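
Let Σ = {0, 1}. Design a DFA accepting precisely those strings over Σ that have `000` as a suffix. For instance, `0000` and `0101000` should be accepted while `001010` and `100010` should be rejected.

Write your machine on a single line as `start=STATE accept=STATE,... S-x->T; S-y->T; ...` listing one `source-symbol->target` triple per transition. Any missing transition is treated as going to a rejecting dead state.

Let each state record the length of the longest suffix of the input read so far that is also a prefix of `000`. q1 means the last symbol is `0`; q2 means the last 2 symbols are `00`; q3 means the last 3 symbols are `000`. Accept only at q3, where the string currently ends in `000`.
        0   1  
>  q0   q1  q0 
   q1   q2  q0 
   q2   q3  q0 
 * q3   q3  q0 
(> = start, * = accepting)

start=q0; accept=q3; q0-0->q1; q0-1->q0; q1-0->q2; q1-1->q0; q2-0->q3; q2-1->q0; q3-0->q3; q3-1->q0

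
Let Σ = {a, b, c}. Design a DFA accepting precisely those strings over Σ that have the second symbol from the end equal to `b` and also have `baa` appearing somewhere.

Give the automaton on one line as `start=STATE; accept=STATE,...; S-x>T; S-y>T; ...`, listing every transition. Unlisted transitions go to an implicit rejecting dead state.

Run two small machines in parallel and take their product. The first has 13 states tracking the last 2 symbols read; the second has 4 states tracking whether and how much of `baa` has been seen. A product state is a pair (one from each), accepting exactly when both do. Equivalent product states are then merged.
        a   b   c  
>  S0   S0  S1  S0 
   S1   S2  S1  S0 
   S2   S3  S1  S0 
   S3   S3  S4  S3 
   S4   S5  S6  S5 
 * S5   S3  S4  S3 
 * S6   S5  S6  S5 
(> = start, * = accepting)

start=S0; accept=S5,S6; S0-a>S0; S0-b>S1; S0-c>S0; S1-a>S2; S1-b>S1; S1-c>S0; S2-a>S3; S2-b>S1; S2-c>S0; S3-a>S3; S3-b>S4; S3-c>S3; S4-a>S5; S4-b>S6; S4-c>S5; S5-a>S3; S5-b>S4; S5-c>S3; S6-a>S5; S6-b>S6; S6-c>S5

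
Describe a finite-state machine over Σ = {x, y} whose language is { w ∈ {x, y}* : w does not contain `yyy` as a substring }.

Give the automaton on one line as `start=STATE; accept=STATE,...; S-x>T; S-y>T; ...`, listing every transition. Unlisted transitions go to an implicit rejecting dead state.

start=A; accept=A,B,C; A-x>A; A-y>B; B-x>A; B-y>C; C-x>A; C-y>D; D-x>D; D-y>D

Track partial matches of the forbidden pattern `yyy`. State D is a dead state reached once `yyy` has occurred; every other state accepts. A means no part of `yyy` is currently matched.
A 4-state machine:
       x  y 
>* A   A  B 
 * B   A  C 
 * C   A  D 
   D   D  D 
(> = start, * = accepting)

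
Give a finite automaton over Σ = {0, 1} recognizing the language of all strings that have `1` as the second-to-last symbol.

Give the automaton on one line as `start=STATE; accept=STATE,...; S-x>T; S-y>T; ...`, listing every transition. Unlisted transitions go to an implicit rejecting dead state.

start=q0; accept=q5,q6; q0-0>q1; q0-1>q2; q1-0>q3; q1-1>q4; q2-0>q5; q2-1>q6; q3-0>q3; q3-1>q4; q4-0>q5; q4-1>q6; q5-0>q3; q5-1>q4; q6-0>q5; q6-1>q6

Because acceptance depends on a position counted from the end, the machine has to buffer the most recent 2 symbols. Make each state the string of the last up-to-2 symbols read; on input `x` shift the window left and append `x`. Accept when the buffered window has length 2 and begins with `1`.
        0   1  
>  q0   q1  q2 
   q1   q3  q4 
   q2   q5  q6 
   q3   q3  q4 
   q4   q5  q6 
 * q5   q3  q4 
 * q6   q5  q6 
(> = start, * = accepting)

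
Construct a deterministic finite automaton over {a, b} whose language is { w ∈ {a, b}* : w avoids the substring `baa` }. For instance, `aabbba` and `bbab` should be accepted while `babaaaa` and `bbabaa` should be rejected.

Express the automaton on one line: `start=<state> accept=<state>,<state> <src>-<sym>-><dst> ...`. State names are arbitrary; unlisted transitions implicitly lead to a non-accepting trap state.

start=S0 accept=S0,S1,S2 S0-a->S0 S0-b->S1 S1-a->S2 S1-b->S1 S2-a->S3 S2-b->S1 S3-a->S3 S3-b->S3

Track partial matches of the forbidden pattern `baa`. State S3 is a dead state reached once `baa` has occurred; every other state accepts. S0 means no part of `baa` is currently matched.
With 4 states:
        a   b  
>* S0   S0  S1 
 * S1   S2  S1 
 * S2   S3  S1 
   S3   S3  S3 
(> = start, * = accepting)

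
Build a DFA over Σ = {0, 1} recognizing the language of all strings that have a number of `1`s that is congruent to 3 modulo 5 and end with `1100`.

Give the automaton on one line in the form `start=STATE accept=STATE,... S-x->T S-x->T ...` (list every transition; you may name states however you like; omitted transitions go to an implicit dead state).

Run two small machines in parallel and take their product. One (5 states) tracks the count of `1`s modulo 5; the other (5 states) tracks how much of the suffix `1100` has currently been matched. Each combined state is a pair, one component from each; accept when both components accept. After merging equivalent states the machine shrinks.
A 9-state machine:
        0   1  
>  s0   s0  s1 
   s1   s1  s2 
   s2   s3  s4 
   s3   s3  s5 
   s4   s6  s7 
   s5   s5  s7 
   s6   s8  s7 
   s7   s7  s0 
 * s8   s5  s7 
(> = start, * = accepting)

start=s0 accept=s8 s0-0->s0 s0-1->s1 s1-0->s1 s1-1->s2 s2-0->s3 s2-1->s4 s3-0->s3 s3-1->s5 s4-0->s6 s4-1->s7 s5-0->s5 s5-1->s7 s6-0->s8 s6-1->s7 s7-0->s7 s7-1->s0 s8-0->s5 s8-1->s7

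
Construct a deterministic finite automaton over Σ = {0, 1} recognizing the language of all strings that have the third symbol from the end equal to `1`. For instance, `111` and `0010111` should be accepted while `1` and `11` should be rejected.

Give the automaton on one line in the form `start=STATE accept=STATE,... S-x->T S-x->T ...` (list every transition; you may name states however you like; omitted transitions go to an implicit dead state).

start=q0 accept=q11,q12,q13,q14 q0-0->q1 q0-1->q2 q1-0->q3 q1-1->q4 q2-0->q5 q2-1->q6 q3-0->q7 q3-1->q8 q4-0->q9 q4-1->q10 q5-0->q11 q5-1->q12 q6-0->q13 q6-1->q14 q7-0->q7 q7-1->q8 q8-0->q9 q8-1->q10 q9-0->q11 q9-1->q12 q10-0->q13 q10-1->q14 q11-0->q7 q11-1->q8 q12-0->q9 q12-1->q10 q13-0->q11 q13-1->q12 q14-0->q13 q14-1->q14

A DFA must remember the last 3 symbols (since which symbol is third-to-last isn't known until the input ends). Use one state per possible window of the last ≤3 symbols; accept from those whose window starts with `1`.
15 states suffice.
          0    1  
>  q0     q1   q2 
   q1     q3   q4 
   q2     q5   q6 
   q3     q7   q8 
   q4     q9  q10 
   q5    q11  q12 
   q6    q13  q14 
   q7     q7   q8 
   q8     q9  q10 
   q9    q11  q12 
   q10   q13  q14 
 * q11    q7   q8 
 * q12    q9  q10 
 * q13   q11  q12 
 * q14   q13  q14 
(> = start, * = accepting)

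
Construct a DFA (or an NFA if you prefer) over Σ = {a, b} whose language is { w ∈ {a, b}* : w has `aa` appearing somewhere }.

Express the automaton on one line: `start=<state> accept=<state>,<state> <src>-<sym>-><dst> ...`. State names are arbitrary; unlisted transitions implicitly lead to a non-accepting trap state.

Track how much of `aa` has been matched so far: state q0 is no progress, q2 is the absorbing accept state reached once `aa` has occurred. Intermediate states record partial matches; on a mismatch, fall back to the longest reusable overlap.
A 3-state machine:
        a   b  
>  q0   q1  q0 
   q1   q2  q0 
 * q2   q2  q2 
(> = start, * = accepting)

start=q0 accept=q2 q0-a->q1 q0-b->q0 q1-a->q2 q1-b->q0 q2-a->q2 q2-b->q2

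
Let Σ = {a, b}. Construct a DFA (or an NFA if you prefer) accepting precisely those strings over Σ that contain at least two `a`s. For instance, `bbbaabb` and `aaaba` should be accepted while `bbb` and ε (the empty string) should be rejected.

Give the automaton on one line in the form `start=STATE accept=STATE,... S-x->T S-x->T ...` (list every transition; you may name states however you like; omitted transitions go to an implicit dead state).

Only the number of `a`s matters, and only up to 3. Make a chain S0 → S1 → S2 → S3 advanced by each `a` (with S3 absorbing); every other symbol self-loops. The accepting set is {S2, S3}.
A 4-state machine:
        a   b  
>  S0   S1  S0 
   S1   S2  S1 
 * S2   S3  S2 
 * S3   S3  S3 
(> = start, * = accepting)

start=S0 accept=S2,S3 S0-a->S1 S0-b->S0 S1-a->S2 S1-b->S1 S2-a->S3 S2-b->S2 S3-a->S3 S3-b->S3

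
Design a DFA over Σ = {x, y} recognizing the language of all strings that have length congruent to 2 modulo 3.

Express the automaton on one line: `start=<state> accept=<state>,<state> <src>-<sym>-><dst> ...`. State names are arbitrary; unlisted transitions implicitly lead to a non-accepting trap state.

Count input length modulo 3: every symbol advances one step around the cycle s0 → s1 → s2 → s0. Accept at s2.
3 states suffice.
        x   y  
>  s0   s1  s1 
   s1   s2  s2 
 * s2   s0  s0 
(> = start, * = accepting)

start=s0 accept=s2 s0-x->s1 s0-y->s1 s1-x->s2 s1-y->s2 s2-x->s0 s2-y->s0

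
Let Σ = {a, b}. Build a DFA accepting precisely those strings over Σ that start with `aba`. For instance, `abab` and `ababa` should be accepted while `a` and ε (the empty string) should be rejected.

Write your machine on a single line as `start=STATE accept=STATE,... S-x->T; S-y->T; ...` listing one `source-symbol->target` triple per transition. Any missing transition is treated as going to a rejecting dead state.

start=S0; accept=S3; S0-a->S1; S0-b->S4; S1-a->S4; S1-b->S2; S2-a->S3; S2-b->S4; S3-a->S3; S3-b->S3; S4-a->S4; S4-b->S4

Check the first 3 symbols one by one: S0 through S2 record how many have matched `aba` so far; any wrong symbol goes to the dead state S4. After all 3 match we enter the accepting sink S3.
With 5 states:
        a   b  
>  S0   S1  S4 
   S1   S4  S2 
   S2   S3  S4 
 * S3   S3  S3 
   S4   S4  S4 
(> = start, * = accepting)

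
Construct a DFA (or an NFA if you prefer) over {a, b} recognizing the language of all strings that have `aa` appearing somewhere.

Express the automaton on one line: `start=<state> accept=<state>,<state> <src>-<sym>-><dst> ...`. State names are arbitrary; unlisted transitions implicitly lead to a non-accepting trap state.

Track how much of `aa` has been matched so far: state S0 is no progress, S2 is the absorbing accept state reached once `aa` has occurred. Intermediate states record partial matches; on a mismatch, fall back to the longest reusable overlap.
3 states suffice.
        a   b  
>  S0   S1  S0 
   S1   S2  S0 
 * S2   S2  S2 
(> = start, * = accepting)

start=S0 accept=S2 S0-a->S1 S0-b->S0 S1-a->S2 S1-b->S0 S2-a->S2 S2-b->S2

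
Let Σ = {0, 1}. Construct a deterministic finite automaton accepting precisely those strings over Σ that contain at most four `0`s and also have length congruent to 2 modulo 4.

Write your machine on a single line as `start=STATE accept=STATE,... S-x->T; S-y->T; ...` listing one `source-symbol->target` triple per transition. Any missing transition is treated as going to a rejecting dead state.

Build one automaton per condition and run them in lockstep. The first has 6 states tracking the count of `0`s, saturating at 5; the second has 4 states tracking the input length modulo 4. A product state is a pair (one from each), accepting exactly when both do. Equivalent product states are then merged.
          0    1  
>  s0     s1   s2 
   s1     s3   s4 
   s2     s4   s5 
 * s3     s6   s7 
 * s4     s7   s8 
 * s5     s8   s9 
   s6    s10  s11 
   s7    s11  s12 
   s8    s12  s13 
   s9    s13   s0 
   s10   s14  s15 
   s11   s15  s16 
   s12   s16  s17 
   s13   s17   s1 
   s14   s14  s14 
   s15   s14  s18 
   s16   s18  s19 
   s17   s19   s3 
 * s18   s14  s20 
 * s19   s20   s6 
   s20   s14  s10 
(> = start, * = accepting)

start=s0; accept=s3,s4,s5,s18,s19; s0-0->s1; s0-1->s2; s1-0->s3; s1-1->s4; s2-0->s4; s2-1->s5; s3-0->s6; s3-1->s7; s4-0->s7; s4-1->s8; s5-0->s8; s5-1->s9; s6-0->s10; s6-1->s11; s7-0->s11; s7-1->s12; s8-0->s12; s8-1->s13; s9-0->s13; s9-1->s0; s10-0->s14; s10-1->s15; s11-0->s15; s11-1->s16; s12-0->s16; s12-1->s17; s13-0->s17; s13-1->s1; s14-0->s14; s14-1->s14; s15-0->s14; s15-1->s18; s16-0->s18; s16-1->s19; s17-0->s19; s17-1->s3; s18-0->s14; s18-1->s20; s19-0->s20; s19-1->s6; s20-0->s14; s20-1->s10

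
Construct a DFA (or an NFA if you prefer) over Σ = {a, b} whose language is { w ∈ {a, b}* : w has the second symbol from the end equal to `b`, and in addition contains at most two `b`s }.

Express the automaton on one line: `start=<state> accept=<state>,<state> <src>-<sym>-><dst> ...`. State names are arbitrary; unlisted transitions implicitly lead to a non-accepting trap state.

Handle the two conditions separately and then intersect. The first has 7 states tracking the last 2 symbols read; the second has 4 states tracking the count of `b`s, saturating at 3. A product state is a pair (one from each), accepting exactly when both do.
With 15 states:
          a    b  
>  s0     s1   s2 
   s1     s3   s4 
   s2     s5   s6 
   s3     s3   s4 
   s4     s5   s6 
 * s5     s7   s8 
 * s6     s9  s10 
   s7     s7   s8 
   s8     s9  s10 
 * s9    s11  s12 
   s10   s13  s10 
   s11   s11  s12 
   s12   s13  s10 
   s13   s14  s12 
   s14   s14  s12 
(> = start, * = accepting)

start=s0 accept=s5,s6,s9 s0-a->s1 s0-b->s2 s1-a->s3 s1-b->s4 s2-a->s5 s2-b->s6 s3-a->s3 s3-b->s4 s4-a->s5 s4-b->s6 s5-a->s7 s5-b->s8 s6-a->s9 s6-b->s10 s7-a->s7 s7-b->s8 s8-a->s9 s8-b->s10 s9-a->s11 s9-b->s12 s10-a->s13 s10-b->s10 s11-a->s11 s11-b->s12 s12-a->s13 s12-b->s10 s13-a->s14 s13-b->s12 s14-a->s14 s14-b->s12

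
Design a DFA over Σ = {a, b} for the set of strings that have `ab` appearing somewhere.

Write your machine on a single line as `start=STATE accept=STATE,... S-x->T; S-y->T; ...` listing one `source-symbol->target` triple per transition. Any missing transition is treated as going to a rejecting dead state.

start=s0; accept=s2; s0-a->s1; s0-b->s0; s1-a->s1; s1-b->s2; s2-a->s2; s2-b->s2

States s0..s1 record the length of the longest prefix of `ab` that matches the current input suffix. Reaching s2 means `ab` has been seen, and we stay there forever. Accept from s2.
A 3-state machine:
        a   b  
>  s0   s1  s0 
   s1   s1  s2 
 * s2   s2  s2 
(> = start, * = accepting)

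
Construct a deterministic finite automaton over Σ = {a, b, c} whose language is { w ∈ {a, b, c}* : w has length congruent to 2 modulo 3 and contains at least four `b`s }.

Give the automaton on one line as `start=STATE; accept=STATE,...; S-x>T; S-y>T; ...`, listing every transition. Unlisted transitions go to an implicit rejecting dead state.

Handle the two conditions separately and then intersect. The first has 3 states tracking the input length modulo 3; the second has 6 states tracking the count of `b`s, saturating at 5. A product state is a pair (one from each), accepting exactly when both do.
With 18 states:
          a    b    c  
>  s0     s1   s2   s1 
   s1     s3   s4   s3 
   s2     s4   s5   s4 
   s3     s0   s6   s0 
   s4     s6   s7   s6 
   s5     s7   s8   s7 
   s6     s2   s9   s2 
   s7     s9  s10   s9 
   s8    s10  s11  s10 
   s9     s5  s12   s5 
   s10   s12  s13  s12 
   s11   s13  s14  s13 
   s12    s8  s15   s8 
 * s13   s15  s16  s15 
 * s14   s16  s16  s16 
   s15   s11  s17  s11 
   s16   s17  s17  s17 
   s17   s14  s14  s14 
(> = start, * = accepting)

start=s0; accept=s13,s14; s0-a>s1; s0-b>s2; s0-c>s1; s1-a>s3; s1-b>s4; s1-c>s3; s2-a>s4; s2-b>s5; s2-c>s4; s3-a>s0; s3-b>s6; s3-c>s0; s4-a>s6; s4-b>s7; s4-c>s6; s5-a>s7; s5-b>s8; s5-c>s7; s6-a>s2; s6-b>s9; s6-c>s2; s7-a>s9; s7-b>s10; s7-c>s9; s8-a>s10; s8-b>s11; s8-c>s10; s9-a>s5; s9-b>s12; s9-c>s5; s10-a>s12; s10-b>s13; s10-c>s12; s11-a>s13; s11-b>s14; s11-c>s13; s12-a>s8; s12-b>s15; s12-c>s8; s13-a>s15; s13-b>s16; s13-c>s15; s14-a>s16; s14-b>s16; s14-c>s16; s15-a>s11; s15-b>s17; s15-c>s11; s16-a>s17; s16-b>s17; s16-c>s17; s17-a>s14; s17-b>s14; s17-c>s14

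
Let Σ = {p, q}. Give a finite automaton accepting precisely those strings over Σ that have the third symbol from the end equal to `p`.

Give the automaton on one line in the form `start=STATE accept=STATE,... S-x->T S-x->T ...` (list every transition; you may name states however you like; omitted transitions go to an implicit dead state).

A DFA must remember the last 3 symbols (since which symbol is third-to-last isn't known until the input ends). Use one state per possible window of the last ≤3 symbols; accept from those whose window starts with `p`.
A 15-state machine:
       p  q 
>  A   B  C 
   B   D  E 
   C   F  G 
   D   H  I 
   E   J  K 
   F   L  M 
   G   N  O 
 * H   H  I 
 * I   J  K 
 * J   L  M 
 * K   N  O 
   L   H  I 
   M   J  K 
   N   L  M 
   O   N  O 
(> = start, * = accepting)

start=A accept=H,I,J,K A-p->B A-q->C B-p->D B-q->E C-p->F C-q->G D-p->H D-q->I E-p->J E-q->K F-p->L F-q->M G-p->N G-q->O H-p->H H-q->I I-p->J I-q->K J-p->L J-q->M K-p->N K-q->O L-p->H L-q->I M-p->J M-q->K N-p->L N-q->M O-p->N O-q->O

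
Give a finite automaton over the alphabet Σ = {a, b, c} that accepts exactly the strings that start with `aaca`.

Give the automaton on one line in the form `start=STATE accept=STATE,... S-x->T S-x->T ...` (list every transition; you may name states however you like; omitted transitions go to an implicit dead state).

start=s0 accept=s4 s0-a->s1 s0-b->s5 s0-c->s5 s1-a->s2 s1-b->s5 s1-c->s5 s2-a->s5 s2-b->s5 s2-c->s3 s3-a->s4 s3-b->s5 s3-c->s5 s4-a->s4 s4-b->s4 s4-c->s4 s5-a->s5 s5-b->s5 s5-c->s5

Check the first 4 symbols one by one: s0 through s3 record how many have matched `aaca` so far; any wrong symbol goes to the dead state s5. After all 4 match we enter the accepting sink s4.
        a   b   c  
>  s0   s1  s5  s5 
   s1   s2  s5  s5 
   s2   s5  s5  s3 
   s3   s4  s5  s5 
 * s4   s4  s4  s4 
   s5   s5  s5  s5 
(> = start, * = accepting)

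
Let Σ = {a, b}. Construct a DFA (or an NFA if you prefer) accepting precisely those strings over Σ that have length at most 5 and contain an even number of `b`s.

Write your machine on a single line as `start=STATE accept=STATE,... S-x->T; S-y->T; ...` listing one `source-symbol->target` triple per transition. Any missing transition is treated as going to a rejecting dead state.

Handle the two conditions separately and then intersect. One (7 states) tracks the input length, saturating at 6; the other (2 states) tracks the count of `b`s modulo 2. Each combined state is a pair, one component from each; accept when both components accept.
With 13 states:
          a    b  
>* S0     S1   S2 
 * S1     S3   S4 
   S2     S4   S3 
 * S3     S5   S6 
   S4     S6   S5 
 * S5     S7   S8 
   S6     S8   S7 
 * S7     S9  S10 
   S8    S10   S9 
 * S9    S11  S12 
   S10   S12  S11 
   S11   S11  S12 
   S12   S12  S11 
(> = start, * = accepting)

start=S0; accept=S0,S1,S3,S5,S7,S9; S0-a->S1; S0-b->S2; S1-a->S3; S1-b->S4; S2-a->S4; S2-b->S3; S3-a->S5; S3-b->S6; S4-a->S6; S4-b->S5; S5-a->S7; S5-b->S8; S6-a->S8; S6-b->S7; S7-a->S9; S7-b->S10; S8-a->S10; S8-b->S9; S9-a->S11; S9-b->S12; S10-a->S12; S10-b->S11; S11-a->S11; S11-b->S12; S12-a->S12; S12-b->S11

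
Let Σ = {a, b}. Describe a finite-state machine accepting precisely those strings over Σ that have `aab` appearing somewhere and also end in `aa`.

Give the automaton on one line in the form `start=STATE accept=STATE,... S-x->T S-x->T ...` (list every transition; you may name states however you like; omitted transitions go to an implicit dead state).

Build one automaton per condition and run them in lockstep. The first has 4 states tracking whether and how much of `aab` has been seen; the second has 3 states tracking how much of the suffix `aa` has currently been matched. A product state is a pair (one from each), accepting exactly when both do.
A 6-state machine:
        a   b  
>  q0   q1  q0 
   q1   q2  q0 
   q2   q2  q3 
   q3   q4  q3 
   q4   q5  q3 
 * q5   q5  q3 
(> = start, * = accepting)

start=q0 accept=q5 q0-a->q1 q0-b->q0 q1-a->q2 q1-b->q0 q2-a->q2 q2-b->q3 q3-a->q4 q3-b->q3 q4-a->q5 q4-b->q3 q5-a->q5 q5-b->q3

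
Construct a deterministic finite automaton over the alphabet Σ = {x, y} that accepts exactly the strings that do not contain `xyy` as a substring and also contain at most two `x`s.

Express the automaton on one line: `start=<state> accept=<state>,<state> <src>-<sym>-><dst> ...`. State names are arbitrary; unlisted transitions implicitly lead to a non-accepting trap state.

Build one automaton per condition and run them in lockstep. The first has 4 states tracking partial matches of the forbidden pattern `xyy`; the second has 4 states tracking the count of `x`s, saturating at 3. A product state is a pair (one from each), accepting exactly when both do. Minimizing collapses redundant product states.
A 6-state machine:
        x   y  
>* S0   S1  S0 
 * S1   S2  S3 
 * S2   S4  S5 
 * S3   S2  S4 
   S4   S4  S4 
 * S5   S4  S4 
(> = start, * = accepting)

start=S0 accept=S0,S1,S2,S3,S5 S0-x->S1 S0-y->S0 S1-x->S2 S1-y->S3 S2-x->S4 S2-y->S5 S3-x->S2 S3-y->S4 S4-x->S4 S4-y->S4 S5-x->S4 S5-y->S4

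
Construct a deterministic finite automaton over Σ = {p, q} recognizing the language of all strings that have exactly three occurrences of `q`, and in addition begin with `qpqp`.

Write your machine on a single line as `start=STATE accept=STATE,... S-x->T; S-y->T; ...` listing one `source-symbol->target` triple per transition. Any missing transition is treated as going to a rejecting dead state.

start=s0; accept=s6; s0-p->s1; s0-q->s2; s1-p->s1; s1-q->s1; s2-p->s3; s2-q->s1; s3-p->s1; s3-q->s4; s4-p->s5; s4-q->s1; s5-p->s5; s5-q->s6; s6-p->s6; s6-q->s1

Run two small machines in parallel and take their product. One (5 states) tracks the count of `q`s, saturating at 4; the other (6 states) tracks whether the input so far still matches the prefix `qpqp`. Each combined state is a pair, one component from each; accept when both components accept. Minimizing collapses redundant product states.
        p   q  
>  s0   s1  s2 
   s1   s1  s1 
   s2   s3  s1 
   s3   s1  s4 
   s4   s5  s1 
   s5   s5  s6 
 * s6   s6  s1 
(> = start, * = accepting)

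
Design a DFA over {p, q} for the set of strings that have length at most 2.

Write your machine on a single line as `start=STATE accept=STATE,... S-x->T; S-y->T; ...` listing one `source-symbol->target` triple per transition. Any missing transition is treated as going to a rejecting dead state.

We only need to distinguish lengths 0, 1, …, 2, and '>2'. Chain A → B → C → D on every symbol, with D looping. Accepting states: {A, B, C}.
4 states suffice.
       p  q 
>* A   B  B 
 * B   C  C 
 * C   D  D 
   D   D  D 
(> = start, * = accepting)

start=A; accept=A,B,C; A-p->B; A-q->B; B-p->C; B-q->C; C-p->D; C-q->D; D-p->D; D-q->D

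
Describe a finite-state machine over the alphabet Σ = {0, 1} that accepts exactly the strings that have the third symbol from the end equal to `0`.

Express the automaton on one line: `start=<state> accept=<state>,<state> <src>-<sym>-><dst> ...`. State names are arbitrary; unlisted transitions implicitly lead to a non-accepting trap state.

start=A accept=H,I,J,K A-0->B A-1->C B-0->D B-1->E C-0->F C-1->G D-0->H D-1->I E-0->J E-1->K F-0->L F-1->M G-0->N G-1->O H-0->H H-1->I I-0->J I-1->K J-0->L J-1->M K-0->N K-1->O L-0->H L-1->I M-0->J M-1->K N-0->L N-1->M O-0->N O-1->O

Because acceptance depends on a position counted from the end, the machine has to buffer the most recent 3 symbols. Make each state the string of the last up-to-3 symbols read; on input `x` shift the window left and append `x`. Accept when the buffered window has length 3 and begins with `0`.
A 15-state machine:
       0  1 
>  A   B  C 
   B   D  E 
   C   F  G 
   D   H  I 
   E   J  K 
   F   L  M 
   G   N  O 
 * H   H  I 
 * I   J  K 
 * J   L  M 
 * K   N  O 
   L   H  I 
   M   J  K 
   N   L  M 
   O   N  O 
(> = start, * = accepting)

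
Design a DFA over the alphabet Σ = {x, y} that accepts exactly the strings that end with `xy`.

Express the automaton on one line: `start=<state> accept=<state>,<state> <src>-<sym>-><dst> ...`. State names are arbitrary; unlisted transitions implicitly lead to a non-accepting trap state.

start=q0 accept=q2 q0-x->q1 q0-y->q0 q1-x->q1 q1-y->q2 q2-x->q1 q2-y->q0

Remember how much of `xy` the current input suffix matches. State q0 means no match yet; q1 means the last symbol is `x`; q2 means the last 2 symbols are `xy`. Only q2 accepts. On a mismatch, fall back to the longest proper suffix that is still a prefix of `xy`.
3 states suffice.
        x   y  
>  q0   q1  q0 
   q1   q1  q2 
 * q2   q1  q0 
(> = start, * = accepting)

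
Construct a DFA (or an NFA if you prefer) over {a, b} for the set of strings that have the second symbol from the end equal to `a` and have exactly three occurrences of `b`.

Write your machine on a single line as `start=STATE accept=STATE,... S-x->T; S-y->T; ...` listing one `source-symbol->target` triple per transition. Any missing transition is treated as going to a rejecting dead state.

Build one automaton per condition and run them in lockstep. One (7 states) tracks the last 2 symbols read; the other (5 states) tracks the count of `b`s, saturating at 4. Each combined state is a pair, one component from each; accept when both components accept.
19 states suffice.
          a    b  
>  s0     s1   s2 
   s1     s3   s4 
   s2     s5   s6 
   s3     s3   s4 
   s4     s5   s6 
   s5     s7   s8 
   s6     s9  s10 
   s7     s7   s8 
   s8     s9  s10 
   s9    s11  s12 
   s10   s13  s14 
   s11   s11  s12 
 * s12   s13  s14 
   s13   s15  s16 
   s14   s17  s14 
 * s15   s15  s16 
   s16   s17  s14 
   s17   s18  s16 
   s18   s18  s16 
(> = start, * = accepting)

start=s0; accept=s12,s15; s0-a->s1; s0-b->s2; s1-a->s3; s1-b->s4; s2-a->s5; s2-b->s6; s3-a->s3; s3-b->s4; s4-a->s5; s4-b->s6; s5-a->s7; s5-b->s8; s6-a->s9; s6-b->s10; s7-a->s7; s7-b->s8; s8-a->s9; s8-b->s10; s9-a->s11; s9-b->s12; s10-a->s13; s10-b->s14; s11-a->s11; s11-b->s12; s12-a->s13; s12-b->s14; s13-a->s15; s13-b->s16; s14-a->s17; s14-b->s14; s15-a->s15; s15-b->s16; s16-a->s17; s16-b->s14; s17-a->s18; s17-b->s16; s18-a->s18; s18-b->s16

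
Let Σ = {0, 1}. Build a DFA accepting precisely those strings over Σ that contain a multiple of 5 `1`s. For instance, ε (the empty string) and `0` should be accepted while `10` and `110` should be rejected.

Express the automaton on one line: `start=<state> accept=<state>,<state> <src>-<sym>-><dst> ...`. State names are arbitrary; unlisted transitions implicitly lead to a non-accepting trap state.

The only thing that matters is how many `1`s have appeared, reduced mod 5. Use one state per residue: q0 for 0, …, q4 for 4. Reading `1` moves to the next residue; anything else stays put. q0 is accepting.
With 5 states:
        0   1  
>* q0   q0  q1 
   q1   q1  q2 
   q2   q2  q3 
   q3   q3  q4 
   q4   q4  q0 
(> = start, * = accepting)

start=q0 accept=q0 q0-0->q0 q0-1->q1 q1-0->q1 q1-1->q2 q2-0->q2 q2-1->q3 q3-0->q3 q3-1->q4 q4-0->q4 q4-1->q0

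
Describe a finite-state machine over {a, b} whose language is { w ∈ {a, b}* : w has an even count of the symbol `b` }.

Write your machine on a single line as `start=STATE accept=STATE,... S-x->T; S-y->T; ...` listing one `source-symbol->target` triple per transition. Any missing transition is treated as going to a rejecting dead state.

The only thing that matters is how many `b`s have appeared, reduced mod 2. Use one state per residue: S0 for 0, …, S1 for 1. Reading `b` moves to the next residue; anything else stays put. S0 is accepting.
A 2-state machine:
        a   b  
>* S0   S0  S1 
   S1   S1  S0 
(> = start, * = accepting)

start=S0; accept=S0; S0-a->S0; S0-b->S1; S1-a->S1; S1-b->S0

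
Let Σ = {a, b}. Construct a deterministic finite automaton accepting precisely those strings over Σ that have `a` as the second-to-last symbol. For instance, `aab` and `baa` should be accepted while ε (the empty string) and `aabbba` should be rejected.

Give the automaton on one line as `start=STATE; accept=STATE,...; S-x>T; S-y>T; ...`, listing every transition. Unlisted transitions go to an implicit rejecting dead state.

start=s0; accept=s3,s4; s0-a>s1; s0-b>s2; s1-a>s3; s1-b>s4; s2-a>s5; s2-b>s6; s3-a>s3; s3-b>s4; s4-a>s5; s4-b>s6; s5-a>s3; s5-b>s4; s6-a>s5; s6-b>s6

A DFA must remember the last 2 symbols (since which symbol is second-to-last isn't known until the input ends). Use one state per possible window of the last ≤2 symbols; accept from those whose window starts with `a`.
A 7-state machine:
        a   b  
>  s0   s1  s2 
   s1   s3  s4 
   s2   s5  s6 
 * s3   s3  s4 
 * s4   s5  s6 
   s5   s3  s4 
   s6   s5  s6 
(> = start, * = accepting)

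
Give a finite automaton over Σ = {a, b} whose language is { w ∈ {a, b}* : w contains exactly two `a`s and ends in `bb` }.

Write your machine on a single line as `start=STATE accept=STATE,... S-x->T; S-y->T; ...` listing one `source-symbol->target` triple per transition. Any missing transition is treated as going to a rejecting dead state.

Run two small machines in parallel and take their product. The first has 4 states tracking the count of `a`s, saturating at 3; the second has 3 states tracking how much of the suffix `bb` has currently been matched. A product state is a pair (one from each), accepting exactly when both do.
          a    b  
>  S0     S1   S2 
   S1     S3   S4 
   S2     S1   S5 
   S3     S6   S7 
   S4     S3   S8 
   S5     S1   S5 
   S6     S6   S9 
   S7     S6  S10 
   S8     S3   S8 
   S9     S6  S11 
 * S10    S6  S10 
   S11    S6  S11 
(> = start, * = accepting)

start=S0; accept=S10; S0-a->S1; S0-b->S2; S1-a->S3; S1-b->S4; S2-a->S1; S2-b->S5; S3-a->S6; S3-b->S7; S4-a->S3; S4-b->S8; S5-a->S1; S5-b->S5; S6-a->S6; S6-b->S9; S7-a->S6; S7-b->S10; S8-a->S3; S8-b->S8; S9-a->S6; S9-b->S11; S10-a->S6; S10-b->S10; S11-a->S6; S11-b->S11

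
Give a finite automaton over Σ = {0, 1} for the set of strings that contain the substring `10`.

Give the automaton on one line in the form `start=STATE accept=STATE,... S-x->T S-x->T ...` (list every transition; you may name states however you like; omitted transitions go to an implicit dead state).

States s0..s1 record the length of the longest prefix of `10` that matches the current input suffix. Reaching s2 means `10` has been seen, and we stay there forever. Accept from s2.
3 states suffice.
        0   1  
>  s0   s0  s1 
   s1   s2  s1 
 * s2   s2  s2 
(> = start, * = accepting)

start=s0 accept=s2 s0-0->s0 s0-1->s1 s1-0->s2 s1-1->s1 s2-0->s2 s2-1->s2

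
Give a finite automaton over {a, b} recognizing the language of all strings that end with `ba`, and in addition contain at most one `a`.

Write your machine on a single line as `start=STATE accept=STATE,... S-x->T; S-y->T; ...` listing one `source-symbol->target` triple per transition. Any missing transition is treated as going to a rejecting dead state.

start=s0; accept=s3; s0-a->s1; s0-b->s2; s1-a->s1; s1-b->s1; s2-a->s3; s2-b->s2; s3-a->s1; s3-b->s1

Run two small machines in parallel and take their product. The first has 3 states tracking how much of the suffix `ba` has currently been matched; the second has 3 states tracking the count of `a`s, saturating at 2. A product state is a pair (one from each), accepting exactly when both do. Equivalent product states are then merged.
        a   b  
>  s0   s1  s2 
   s1   s1  s1 
   s2   s3  s2 
 * s3   s1  s1 
(> = start, * = accepting)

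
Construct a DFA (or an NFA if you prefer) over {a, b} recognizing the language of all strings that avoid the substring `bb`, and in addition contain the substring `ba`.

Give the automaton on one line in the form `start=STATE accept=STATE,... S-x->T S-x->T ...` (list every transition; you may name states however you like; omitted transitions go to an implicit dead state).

start=q0 accept=q2,q4 q0-a->q0 q0-b->q1 q1-a->q2 q1-b->q3 q2-a->q2 q2-b->q4 q3-a->q5 q3-b->q3 q4-a->q2 q4-b->q5 q5-a->q5 q5-b->q5

Run two small machines in parallel and take their product. The first has 3 states tracking partial matches of the forbidden pattern `bb`; the second has 3 states tracking whether and how much of `ba` has been seen. A product state is a pair (one from each), accepting exactly when both do.
6 states suffice.
        a   b  
>  q0   q0  q1 
   q1   q2  q3 
 * q2   q2  q4 
   q3   q5  q3 
 * q4   q2  q5 
   q5   q5  q5 
(> = start, * = accepting)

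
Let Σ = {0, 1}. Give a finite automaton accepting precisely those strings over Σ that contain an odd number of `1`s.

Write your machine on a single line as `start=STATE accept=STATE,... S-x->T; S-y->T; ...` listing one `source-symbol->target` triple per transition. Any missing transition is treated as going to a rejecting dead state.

start=s0; accept=s1; s0-0->s0; s0-1->s1; s1-0->s1; s1-1->s0

The only thing that matters is how many `1`s have appeared, reduced mod 2. Use one state per residue: s0 for 0, …, s1 for 1. Reading `1` moves to the next residue; anything else stays put. s1 is accepting.
With 2 states:
        0   1  
>  s0   s0  s1 
 * s1   s1  s0 
(> = start, * = accepting)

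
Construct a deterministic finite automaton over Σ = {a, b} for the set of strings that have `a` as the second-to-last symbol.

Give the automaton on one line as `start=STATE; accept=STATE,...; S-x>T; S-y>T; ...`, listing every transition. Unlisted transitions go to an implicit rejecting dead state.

Because acceptance depends on a position counted from the end, the machine has to buffer the most recent 2 symbols. Make each state the string of the last up-to-2 symbols read; on input `x` shift the window left and append `x`. Accept when the buffered window has length 2 and begins with `a`.
A 7-state machine:
        a   b  
>  q0   q1  q2 
   q1   q3  q4 
   q2   q5  q6 
 * q3   q3  q4 
 * q4   q5  q6 
   q5   q3  q4 
   q6   q5  q6 
(> = start, * = accepting)

start=q0; accept=q3,q4; q0-a>q1; q0-b>q2; q1-a>q3; q1-b>q4; q2-a>q5; q2-b>q6; q3-a>q3; q3-b>q4; q4-a>q5; q4-b>q6; q5-a>q3; q5-b>q4; q6-a>q5; q6-b>q6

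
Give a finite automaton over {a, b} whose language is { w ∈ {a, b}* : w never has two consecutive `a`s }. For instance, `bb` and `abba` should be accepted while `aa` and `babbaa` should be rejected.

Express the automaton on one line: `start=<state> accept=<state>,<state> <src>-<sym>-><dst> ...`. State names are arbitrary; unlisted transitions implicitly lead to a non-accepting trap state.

Track partial matches of the forbidden pattern `aa`. State s2 is a dead state reached once `aa` has occurred; every other state accepts. s0 means no part of `aa` is currently matched.
3 states suffice.
        a   b  
>* s0   s1  s0 
 * s1   s2  s0 
   s2   s2  s2 
(> = start, * = accepting)

start=s0 accept=s0,s1 s0-a->s1 s0-b->s0 s1-a->s2 s1-b->s0 s2-a->s2 s2-b->s2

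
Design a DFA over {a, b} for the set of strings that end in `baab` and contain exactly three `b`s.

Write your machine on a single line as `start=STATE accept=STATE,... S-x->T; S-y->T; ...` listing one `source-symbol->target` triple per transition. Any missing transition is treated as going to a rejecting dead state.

start=q0; accept=q13; q0-a->q0; q0-b->q1; q1-a->q2; q1-b->q3; q2-a->q4; q2-b->q3; q3-a->q5; q3-b->q6; q4-a->q7; q4-b->q8; q5-a->q9; q5-b->q6; q6-a->q10; q6-b->q11; q7-a->q7; q7-b->q3; q8-a->q5; q8-b->q6; q9-a->q12; q9-b->q13; q10-a->q14; q10-b->q11; q11-a->q15; q11-b->q11; q12-a->q12; q12-b->q6; q13-a->q10; q13-b->q11; q14-a->q16; q14-b->q17; q15-a->q18; q15-b->q11; q16-a->q16; q16-b->q11; q17-a->q15; q17-b->q11; q18-a->q19; q18-b->q17; q19-a->q19; q19-b->q11

Build one automaton per condition and run them in lockstep. The first has 5 states tracking how much of the suffix `baab` has currently been matched; the second has 5 states tracking the count of `b`s, saturating at 4. A product state is a pair (one from each), accepting exactly when both do.
A 20-state machine:
          a    b  
>  q0     q0   q1 
   q1     q2   q3 
   q2     q4   q3 
   q3     q5   q6 
   q4     q7   q8 
   q5     q9   q6 
   q6    q10  q11 
   q7     q7   q3 
   q8     q5   q6 
   q9    q12  q13 
   q10   q14  q11 
   q11   q15  q11 
   q12   q12   q6 
 * q13   q10  q11 
   q14   q16  q17 
   q15   q18  q11 
   q16   q16  q11 
   q17   q15  q11 
   q18   q19  q17 
   q19   q19  q11 
(> = start, * = accepting)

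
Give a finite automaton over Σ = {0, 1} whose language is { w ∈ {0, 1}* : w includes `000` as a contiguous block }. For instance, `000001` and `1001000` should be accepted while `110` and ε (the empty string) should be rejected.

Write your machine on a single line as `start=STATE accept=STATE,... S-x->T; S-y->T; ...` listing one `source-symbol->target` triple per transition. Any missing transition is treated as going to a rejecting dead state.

start=q0; accept=q3; q0-0->q1; q0-1->q0; q1-0->q2; q1-1->q0; q2-0->q3; q2-1->q0; q3-0->q3; q3-1->q3

States q0..q2 record the length of the longest prefix of `000` that matches the current input suffix. Reaching q3 means `000` has been seen, and we stay there forever. Accept from q3.
A 4-state machine:
        0   1  
>  q0   q1  q0 
   q1   q2  q0 
   q2   q3  q0 
 * q3   q3  q3 
(> = start, * = accepting)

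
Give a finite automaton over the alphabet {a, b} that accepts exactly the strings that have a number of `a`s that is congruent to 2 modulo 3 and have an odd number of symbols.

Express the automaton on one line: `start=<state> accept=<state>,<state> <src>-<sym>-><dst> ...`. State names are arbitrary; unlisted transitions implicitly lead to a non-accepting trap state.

start=S0 accept=S5 S0-a->S1 S0-b->S2 S1-a->S3 S1-b->S4 S2-a->S4 S2-b->S0 S3-a->S2 S3-b->S5 S4-a->S5 S4-b->S1 S5-a->S0 S5-b->S3

Run two small machines in parallel and take their product. One (3 states) tracks the count of `a`s modulo 3; the other (2 states) tracks the input length modulo 2. Each combined state is a pair, one component from each; accept when both components accept.
A 6-state machine:
        a   b  
>  S0   S1  S2 
   S1   S3  S4 
   S2   S4  S0 
   S3   S2  S5 
   S4   S5  S1 
 * S5   S0  S3 
(> = start, * = accepting)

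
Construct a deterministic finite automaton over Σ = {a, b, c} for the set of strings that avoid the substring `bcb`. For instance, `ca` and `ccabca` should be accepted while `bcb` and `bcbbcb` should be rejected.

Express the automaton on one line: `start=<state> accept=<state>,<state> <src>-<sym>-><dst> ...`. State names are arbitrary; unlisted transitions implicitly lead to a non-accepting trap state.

This is the complement of 'contains `bcb`'. Use the same substring-matching states — q0 through q3 holding how much of `bcb` has just been matched — but flip the accepting set: everything except the trap q3 accepts.
4 states suffice.
        a   b   c  
>* q0   q0  q1  q0 
 * q1   q0  q1  q2 
 * q2   q0  q3  q0 
   q3   q3  q3  q3 
(> = start, * = accepting)

start=q0 accept=q0,q1,q2 q0-a->q0 q0-b->q1 q0-c->q0 q1-a->q0 q1-b->q1 q1-c->q2 q2-a->q0 q2-b->q3 q2-c->q0 q3-a->q3 q3-b->q3 q3-c->q3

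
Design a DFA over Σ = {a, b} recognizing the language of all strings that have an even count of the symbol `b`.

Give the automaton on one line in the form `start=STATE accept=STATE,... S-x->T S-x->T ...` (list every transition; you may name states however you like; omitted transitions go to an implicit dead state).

Keep the running count of `b`s modulo 2: each `b` advances along the cycle q0 → q1 → q0 while other symbols loop. Accept at q0.
2 states suffice.
        a   b  
>* q0   q0  q1 
   q1   q1  q0 
(> = start, * = accepting)

start=q0 accept=q0 q0-a->q0 q0-b->q1 q1-a->q1 q1-b->q0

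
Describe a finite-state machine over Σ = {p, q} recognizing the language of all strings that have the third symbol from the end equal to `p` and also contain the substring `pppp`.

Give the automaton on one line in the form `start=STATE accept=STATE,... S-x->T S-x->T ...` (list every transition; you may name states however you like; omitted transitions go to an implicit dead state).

start=s0 accept=s15,s16,s17,s18 s0-p->s1 s0-q->s2 s1-p->s3 s1-q->s4 s2-p->s5 s2-q->s6 s3-p->s7 s3-q->s8 s4-p->s9 s4-q->s10 s5-p->s11 s5-q->s12 s6-p->s13 s6-q->s14 s7-p->s15 s7-q->s8 s8-p->s9 s8-q->s10 s9-p->s11 s9-q->s12 s10-p->s13 s10-q->s14 s11-p->s7 s11-q->s8 s12-p->s9 s12-q->s10 s13-p->s11 s13-q->s12 s14-p->s13 s14-q->s14 s15-p->s15 s15-q->s16 s16-p->s17 s16-q->s18 s17-p->s19 s17-q->s20 s18-p->s21 s18-q->s22 s19-p->s15 s19-q->s16 s20-p->s17 s20-q->s18 s21-p->s19 s21-q->s20 s22-p->s21 s22-q->s22

Build one automaton per condition and run them in lockstep. One (15 states) tracks the last 3 symbols read; the other (5 states) tracks whether and how much of `pppp` has been seen. Each combined state is a pair, one component from each; accept when both components accept.
With 23 states:
          p    q  
>  s0     s1   s2 
   s1     s3   s4 
   s2     s5   s6 
   s3     s7   s8 
   s4     s9  s10 
   s5    s11  s12 
   s6    s13  s14 
   s7    s15   s8 
   s8     s9  s10 
   s9    s11  s12 
   s10   s13  s14 
   s11    s7   s8 
   s12    s9  s10 
   s13   s11  s12 
   s14   s13  s14 
 * s15   s15  s16 
 * s16   s17  s18 
 * s17   s19  s20 
 * s18   s21  s22 
   s19   s15  s16 
   s20   s17  s18 
   s21   s19  s20 
   s22   s21  s22 
(> = start, * = accepting)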